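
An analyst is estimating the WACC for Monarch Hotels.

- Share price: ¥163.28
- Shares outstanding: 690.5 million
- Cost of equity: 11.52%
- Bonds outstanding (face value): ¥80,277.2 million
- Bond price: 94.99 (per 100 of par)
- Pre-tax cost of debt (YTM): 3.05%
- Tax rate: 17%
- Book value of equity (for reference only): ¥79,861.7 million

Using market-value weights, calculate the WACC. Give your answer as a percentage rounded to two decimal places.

7.89%

Market value of equity E = 163.28 × 690.5m = 112744.84m. Market value of debt D = 80277.2m × 94.99/100 = 76255.31228m.
Total capital V = 112744.84 + 76255.31228 = 189000.15228.
Equity: weight = 112744.84/189000.15228 = 0.5965; cost = 11.52%.
Bonds outstanding: weight = 76255.31228/189000.15228 = 0.4035; after-tax cost = 3.05% × (1 − 17%) = 2.5315%.
WACC = 0.5965 × 11.5200% + 0.4035 × 2.5315% = 7.8934%.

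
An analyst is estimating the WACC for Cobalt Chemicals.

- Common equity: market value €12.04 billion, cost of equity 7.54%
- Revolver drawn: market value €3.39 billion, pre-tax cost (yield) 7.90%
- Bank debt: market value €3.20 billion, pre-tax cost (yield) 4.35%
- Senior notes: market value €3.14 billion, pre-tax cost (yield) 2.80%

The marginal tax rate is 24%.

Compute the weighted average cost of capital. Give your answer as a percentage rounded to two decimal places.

Total capital V = 12.04 + 3.39 + 3.2 + 3.14 = 21.77.
Equity: weight = 12.04/21.77 = 0.5531; cost = 7.54%.
Revolver drawn: weight = 3.39/21.77 = 0.1557; after-tax cost = 7.9% × (1 − 24%) = 6.0040%.
Bank debt: weight = 3.2/21.77 = 0.1470; after-tax cost = 4.35% × (1 − 24%) = 3.3060%.
Senior notes: weight = 3.14/21.77 = 0.1442; after-tax cost = 2.8% × (1 − 24%) = 2.1280%.
WACC = 0.5531 × 7.5400% + 0.1557 × 6.0040% + 0.1470 × 3.3060% + 0.1442 × 2.1280% = 5.8979%.

5.90%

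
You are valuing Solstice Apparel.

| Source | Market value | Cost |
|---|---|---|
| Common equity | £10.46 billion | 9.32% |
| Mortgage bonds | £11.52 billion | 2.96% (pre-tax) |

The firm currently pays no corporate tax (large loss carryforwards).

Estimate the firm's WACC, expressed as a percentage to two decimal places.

5.99%

Total capital V = 10.46 + 11.52 = 21.98.
Equity: weight = 10.46/21.98 = 0.4759; cost = 9.32%.
Mortgage bonds: weight = 11.52/21.98 = 0.5241; after-tax cost = 2.96% × (1 − 0%) = 2.9600%.
WACC = 0.4759 × 9.3200% + 0.5241 × 2.9600% = 5.9866%.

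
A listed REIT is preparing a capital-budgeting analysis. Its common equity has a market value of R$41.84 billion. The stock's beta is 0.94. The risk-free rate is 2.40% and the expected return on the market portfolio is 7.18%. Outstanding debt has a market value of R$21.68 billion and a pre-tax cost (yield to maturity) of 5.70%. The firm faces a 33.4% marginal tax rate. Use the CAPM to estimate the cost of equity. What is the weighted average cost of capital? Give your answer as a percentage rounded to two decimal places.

5.84%

Market risk premium = 7.18% − 2.4% = 4.78%.
Cost of equity via CAPM: Re = 2.4% + 0.94 × 4.78% = 6.8932%.
Total capital V = 41.84 + 21.68 = 63.52.
Equity: weight = 41.84/63.52 = 0.6587; cost = 6.8932%.
Debt: weight = 21.68/63.52 = 0.3413; after-tax cost = 5.7% × (1 − 33.4%) = 3.7962%.
WACC = 0.6587 × 6.8932% + 0.3413 × 3.7962% = 5.8362%.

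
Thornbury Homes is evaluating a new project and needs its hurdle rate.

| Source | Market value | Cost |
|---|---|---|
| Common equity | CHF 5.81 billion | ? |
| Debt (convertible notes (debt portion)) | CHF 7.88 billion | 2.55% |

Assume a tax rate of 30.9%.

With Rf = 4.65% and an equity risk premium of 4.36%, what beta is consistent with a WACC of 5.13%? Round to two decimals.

Total capital V = 5.81 + 7.88 = 13.69.
Equity weight = 5.81/13.69 = 0.4244.
Convertible notes (debt portion) weight = 7.88/13.69 = 0.5756.
Debt contribution = 0.5756 × 2.55% × (1 − 30.9%) = 1.0142%.
Required equity contribution = 5.13% − 1.0142% = 4.1158%  ⇒  Re = 9.6979%.
CAPM: 9.6979% = 4.65% + β × 4.36%  ⇒  β = 1.1578.

1.16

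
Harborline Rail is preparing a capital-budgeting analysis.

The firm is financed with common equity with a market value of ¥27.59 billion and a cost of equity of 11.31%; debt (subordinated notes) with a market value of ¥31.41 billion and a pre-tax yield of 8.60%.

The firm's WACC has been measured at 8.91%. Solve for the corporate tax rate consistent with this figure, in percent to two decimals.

20.91%

Total capital V = 27.59 + 31.41 = 59.
Equity weight = 27.59/59 = 0.4676.
Subordinated notes weight = 31.41/59 = 0.5324.
Equity contribution = 0.4676 × 11.31% = 5.2889%.
Debt contribution must be 8.91% − 5.2889% = 3.6211%.
0.5324 × 8.6% × (1 − T) = 3.6211%  ⇒  (1 − T) = 0.7909.
T = 20.9084%.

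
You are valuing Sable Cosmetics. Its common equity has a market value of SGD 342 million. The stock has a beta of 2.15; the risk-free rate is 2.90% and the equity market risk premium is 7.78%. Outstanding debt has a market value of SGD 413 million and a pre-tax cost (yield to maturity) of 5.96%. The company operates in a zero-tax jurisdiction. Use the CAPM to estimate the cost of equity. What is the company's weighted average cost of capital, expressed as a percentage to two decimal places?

12.15%

Cost of equity via CAPM: Re = 2.9% + 2.15 × 7.78% = 19.6270%.
Total capital V = 342 + 413 = 755.
Equity: weight = 342/755 = 0.4530; cost = 19.627%.
Debt: weight = 413/755 = 0.5470; after-tax cost = 5.96% × (1 − 0%) = 5.9600%.
WACC = 0.4530 × 19.6270% + 0.5470 × 5.9600% = 12.1509%.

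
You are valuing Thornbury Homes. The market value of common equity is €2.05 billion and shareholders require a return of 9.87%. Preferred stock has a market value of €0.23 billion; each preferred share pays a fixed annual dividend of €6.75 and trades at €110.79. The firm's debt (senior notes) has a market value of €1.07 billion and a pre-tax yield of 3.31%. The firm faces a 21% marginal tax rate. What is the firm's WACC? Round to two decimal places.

Cost of preferred: Rp = 6.75 / 110.79 = 6.0926%.
Total capital V = 2.05 + 0.23 + 1.07 = 3.35.
Equity: weight = 2.05/3.35 = 0.6119; cost = 9.87%.
Preferred: weight = 0.23/3.35 = 0.0687; cost = 6.0926%.
Senior notes: weight = 1.07/3.35 = 0.3194; after-tax cost = 3.31% × (1 − 21%) = 2.6149%.
WACC = 0.6119 × 9.8700% + 0.0687 × 6.0926% + 0.3194 × 2.6149% = 7.2934%.

7.29%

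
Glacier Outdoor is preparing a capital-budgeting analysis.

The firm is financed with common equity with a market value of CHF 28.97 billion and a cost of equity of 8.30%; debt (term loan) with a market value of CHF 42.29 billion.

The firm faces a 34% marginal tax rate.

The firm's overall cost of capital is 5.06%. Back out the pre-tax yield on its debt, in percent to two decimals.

4.30%

Total capital V = 28.97 + 42.29 = 71.26.
Equity weight = 28.97/71.26 = 0.4065.
Term loan weight = 42.29/71.26 = 0.5935.
Equity contribution = 0.4065 × 8.3% = 3.3743%.
Remaining for debt = 5.06% − 3.3743% = 1.6857%.
Rd × (1 − 34%) × 0.5935 = 1.6857%  ⇒  Rd = 4.3038%.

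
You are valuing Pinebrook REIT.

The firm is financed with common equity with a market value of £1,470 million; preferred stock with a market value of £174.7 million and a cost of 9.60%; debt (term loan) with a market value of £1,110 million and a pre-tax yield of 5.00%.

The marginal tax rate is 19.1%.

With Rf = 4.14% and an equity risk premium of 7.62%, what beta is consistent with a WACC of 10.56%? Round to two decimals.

Total capital V = 1470 + 174.7 + 1110 = 2754.7.
Equity weight = 1470/2754.7 = 0.5336.
Preferred weight = 174.7/2754.7 = 0.0634.
Term loan weight = 1110/2754.7 = 0.4029.
Debt contribution = 0.4029 × 5% × (1 − 19.1%) = 1.6299%.
Preferred contribution = 0.0634 × 9.6% = 0.6088%.
Required equity contribution = 10.56% − 2.2387% = 8.3213%  ⇒  Re = 15.5936%.
CAPM: 15.5936% = 4.14% + β × 7.62%  ⇒  β = 1.5031.

1.50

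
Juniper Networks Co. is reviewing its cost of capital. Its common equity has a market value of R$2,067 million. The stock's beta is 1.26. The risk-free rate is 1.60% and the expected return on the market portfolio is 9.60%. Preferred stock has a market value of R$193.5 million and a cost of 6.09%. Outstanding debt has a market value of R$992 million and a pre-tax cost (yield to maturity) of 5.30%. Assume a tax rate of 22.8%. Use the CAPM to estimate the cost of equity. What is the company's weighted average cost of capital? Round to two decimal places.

9.03%

Market risk premium = 9.6% − 1.6% = 8.0%.
Cost of equity via CAPM: Re = 1.6% + 1.26 × 8.0% = 11.6800%.
Total capital V = 2067 + 193.5 + 992 = 3252.5.
Equity: weight = 2067/3252.5 = 0.6355; cost = 11.68%.
Preferred: weight = 193.5/3252.5 = 0.0595; cost = 6.09%.
Debt: weight = 992/3252.5 = 0.3050; after-tax cost = 5.3% × (1 − 22.8%) = 4.0916%.
WACC = 0.6355 × 11.6800% + 0.0595 × 6.0900% + 0.3050 × 4.0916% = 9.0330%.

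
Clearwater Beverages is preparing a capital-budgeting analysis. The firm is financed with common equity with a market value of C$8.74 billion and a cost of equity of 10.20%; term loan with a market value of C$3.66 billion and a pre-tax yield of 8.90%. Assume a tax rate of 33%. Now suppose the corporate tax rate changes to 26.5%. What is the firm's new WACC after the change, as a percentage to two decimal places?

9.12%

After the change:
Total capital V = 8.74 + 3.66 = 12.4.
Equity: weight = 8.74/12.4 = 0.7048; cost = 10.2%.
Term loan: weight = 3.66/12.4 = 0.2952; after-tax cost = 8.9% × (1 − 26.5%) = 6.5415%.
WACC = 0.7048 × 10.2000% + 0.2952 × 6.5415% = 9.1202%.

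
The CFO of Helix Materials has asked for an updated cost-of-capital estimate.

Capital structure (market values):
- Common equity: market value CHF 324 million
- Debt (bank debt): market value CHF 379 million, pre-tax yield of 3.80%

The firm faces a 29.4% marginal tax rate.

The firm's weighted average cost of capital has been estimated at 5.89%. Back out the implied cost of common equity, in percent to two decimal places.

9.64%

Total capital V = 324 + 379 = 703.
Equity weight = 324/703 = 0.4609.
Bank debt weight = 379/703 = 0.5391.
Debt contribution = 0.5391 × 3.8% × (1 − 29.4%) = 1.4463%.
Required equity contribution = 5.89% − 1.4463% = 4.4437%.
Re = 4.4437% / 0.4609 = 9.6416%.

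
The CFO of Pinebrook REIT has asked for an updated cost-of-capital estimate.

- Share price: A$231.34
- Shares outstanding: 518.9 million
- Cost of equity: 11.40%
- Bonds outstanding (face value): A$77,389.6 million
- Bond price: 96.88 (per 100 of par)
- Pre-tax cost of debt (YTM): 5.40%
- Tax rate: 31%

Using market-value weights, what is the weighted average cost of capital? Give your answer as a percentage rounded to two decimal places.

8.45%

Market value of equity E = 231.34 × 518.9m = 120042.326m. Market value of debt D = 77389.6m × 96.88/100 = 74975.04448m.
Total capital V = 120042.326 + 74975.04448 = 195017.37048.
Equity: weight = 120042.326/195017.37048 = 0.6155; cost = 11.4%.
Bonds outstanding: weight = 74975.04448/195017.37048 = 0.3845; after-tax cost = 5.4% × (1 − 31%) = 3.7260%.
WACC = 0.6155 × 11.4000% + 0.3845 × 3.7260% = 8.4497%.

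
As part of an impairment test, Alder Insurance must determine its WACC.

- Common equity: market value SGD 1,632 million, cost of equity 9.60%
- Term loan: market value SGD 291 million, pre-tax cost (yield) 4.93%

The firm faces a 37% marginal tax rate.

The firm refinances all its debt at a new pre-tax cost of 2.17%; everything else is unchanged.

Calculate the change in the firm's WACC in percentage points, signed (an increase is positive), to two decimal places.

Current WACC:
Total capital V = 1632 + 291 = 1923.
Equity: weight = 1632/1923 = 0.8487; cost = 9.6%.
Term loan: weight = 291/1923 = 0.1513; after-tax cost = 4.93% × (1 − 37%) = 3.1059%.
WACC = 0.8487 × 9.6000% + 0.1513 × 3.1059% = 8.6173%.
After the change:
Total capital V = 1632 + 291 = 1923.
Equity: weight = 1632/1923 = 0.8487; cost = 9.6%.
Term loan: weight = 291/1923 = 0.1513; after-tax cost = 2.17% × (1 − 37%) = 1.3671%.
WACC = 0.8487 × 9.6000% + 0.1513 × 1.3671% = 8.3541%.
Change in WACC = 8.3541% − 8.6173% = -0.2631 pp.

-0.26 pp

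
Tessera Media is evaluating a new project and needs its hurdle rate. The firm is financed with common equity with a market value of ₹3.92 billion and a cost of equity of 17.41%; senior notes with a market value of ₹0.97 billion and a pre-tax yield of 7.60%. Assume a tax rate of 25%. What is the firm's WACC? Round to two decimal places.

Total capital V = 3.92 + 0.97 = 4.89.
Equity: weight = 3.92/4.89 = 0.8016; cost = 17.41%.
Senior notes: weight = 0.97/4.89 = 0.1984; after-tax cost = 7.6% × (1 − 25%) = 5.7000%.
WACC = 0.8016 × 17.4100% + 0.1984 × 5.7000% = 15.0872%.

15.09%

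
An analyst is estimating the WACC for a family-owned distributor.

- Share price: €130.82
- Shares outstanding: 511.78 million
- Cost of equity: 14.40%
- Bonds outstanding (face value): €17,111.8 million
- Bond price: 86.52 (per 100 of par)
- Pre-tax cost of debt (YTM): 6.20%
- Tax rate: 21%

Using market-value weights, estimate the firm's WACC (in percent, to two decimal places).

12.68%

Market value of equity E = 130.82 × 511.78m = 66951.0596m. Market value of debt D = 17111.8m × 86.52/100 = 14805.12936m.
Total capital V = 66951.0596 + 14805.12936 = 81756.18896.
Equity: weight = 66951.0596/81756.18896 = 0.8189; cost = 14.4%.
Bonds outstanding: weight = 14805.12936/81756.18896 = 0.1811; after-tax cost = 6.2% × (1 − 21%) = 4.8980%.
WACC = 0.8189 × 14.4000% + 0.1811 × 4.8980% = 12.6793%.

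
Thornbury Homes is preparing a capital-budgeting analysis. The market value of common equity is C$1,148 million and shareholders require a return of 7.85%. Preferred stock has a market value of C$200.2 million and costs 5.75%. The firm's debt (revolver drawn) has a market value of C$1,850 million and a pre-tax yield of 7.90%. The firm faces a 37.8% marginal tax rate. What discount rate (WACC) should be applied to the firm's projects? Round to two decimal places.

6.02%

Total capital V = 1148 + 200.2 + 1850 = 3198.2.
Equity: weight = 1148/3198.2 = 0.3590; cost = 7.85%.
Preferred: weight = 200.2/3198.2 = 0.0626; cost = 5.75%.
Revolver drawn: weight = 1850/3198.2 = 0.5785; after-tax cost = 7.9% × (1 − 37.8%) = 4.9138%.
WACC = 0.3590 × 7.8500% + 0.0626 × 5.7500% + 0.5785 × 4.9138% = 6.0201%.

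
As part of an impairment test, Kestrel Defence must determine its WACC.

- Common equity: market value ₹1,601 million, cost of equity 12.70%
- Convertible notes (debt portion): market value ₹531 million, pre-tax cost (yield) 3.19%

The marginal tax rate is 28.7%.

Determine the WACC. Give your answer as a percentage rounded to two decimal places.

Total capital V = 1601 + 531 = 2132.
Equity: weight = 1601/2132 = 0.7509; cost = 12.7%.
Convertible notes (debt portion): weight = 531/2132 = 0.2491; after-tax cost = 3.19% × (1 − 28.7%) = 2.2745%.
WACC = 0.7509 × 12.7000% + 0.2491 × 2.2745% = 10.1034%.

10.10%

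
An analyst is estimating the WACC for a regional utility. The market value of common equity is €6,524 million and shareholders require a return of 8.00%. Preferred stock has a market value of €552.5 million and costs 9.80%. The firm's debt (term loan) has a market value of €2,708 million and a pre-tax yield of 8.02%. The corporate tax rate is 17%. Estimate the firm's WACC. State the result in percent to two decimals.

Total capital V = 6524 + 552.5 + 2708 = 9784.5.
Equity: weight = 6524/9784.5 = 0.6668; cost = 8%.
Preferred: weight = 552.5/9784.5 = 0.0565; cost = 9.8%.
Term loan: weight = 2708/9784.5 = 0.2768; after-tax cost = 8.02% × (1 − 17%) = 6.6566%.
WACC = 0.6668 × 8.0000% + 0.0565 × 9.8000% + 0.2768 × 6.6566% = 7.7298%.

7.73%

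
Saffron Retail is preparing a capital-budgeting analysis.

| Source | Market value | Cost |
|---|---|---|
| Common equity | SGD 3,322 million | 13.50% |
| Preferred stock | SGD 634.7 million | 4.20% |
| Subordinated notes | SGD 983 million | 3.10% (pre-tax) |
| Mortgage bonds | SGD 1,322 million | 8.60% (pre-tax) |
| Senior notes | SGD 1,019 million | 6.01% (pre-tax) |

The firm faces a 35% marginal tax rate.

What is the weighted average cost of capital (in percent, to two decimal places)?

8.36%

Total capital V = 3322 + 634.7 + 983 + 1322 + 1019 = 7280.7.
Equity: weight = 3322/7280.7 = 0.4563; cost = 13.5%.
Preferred: weight = 634.7/7280.7 = 0.0872; cost = 4.2%.
Subordinated notes: weight = 983/7280.7 = 0.1350; after-tax cost = 3.1% × (1 − 35%) = 2.0150%.
Mortgage bonds: weight = 1322/7280.7 = 0.1816; after-tax cost = 8.6% × (1 − 35%) = 5.5900%.
Senior notes: weight = 1019/7280.7 = 0.1400; after-tax cost = 6.01% × (1 − 35%) = 3.9065%.
WACC = 0.4563 × 13.5000% + 0.0872 × 4.2000% + 0.1350 × 2.0150% + 0.1816 × 5.5900% + 0.1400 × 3.9065% = 8.3597%.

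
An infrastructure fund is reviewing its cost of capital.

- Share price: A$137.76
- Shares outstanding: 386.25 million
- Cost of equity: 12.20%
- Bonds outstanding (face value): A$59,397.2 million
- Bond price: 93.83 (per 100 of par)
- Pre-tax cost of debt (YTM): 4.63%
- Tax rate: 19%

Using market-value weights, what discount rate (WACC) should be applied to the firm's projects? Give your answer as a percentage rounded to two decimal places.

Market value of equity E = 137.76 × 386.25m = 53209.8m. Market value of debt D = 59397.2m × 93.83/100 = 55732.39276m.
Total capital V = 53209.8 + 55732.39276 = 108942.19276.
Equity: weight = 53209.8/108942.19276 = 0.4884; cost = 12.2%.
Bonds outstanding: weight = 55732.39276/108942.19276 = 0.5116; after-tax cost = 4.63% × (1 − 19%) = 3.7503%.
WACC = 0.4884 × 12.2000% + 0.5116 × 3.7503% = 7.8773%.

7.88%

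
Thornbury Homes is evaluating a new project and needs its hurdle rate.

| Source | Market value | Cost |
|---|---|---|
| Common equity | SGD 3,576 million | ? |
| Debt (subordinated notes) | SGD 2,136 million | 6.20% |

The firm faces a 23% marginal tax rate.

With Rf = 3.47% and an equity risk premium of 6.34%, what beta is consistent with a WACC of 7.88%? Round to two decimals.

Total capital V = 3576 + 2136 = 5712.
Equity weight = 3576/5712 = 0.6261.
Subordinated notes weight = 2136/5712 = 0.3739.
Debt contribution = 0.3739 × 6.2% × (1 − 23%) = 1.7852%.
Required equity contribution = 7.88% − 1.7852% = 6.0948%  ⇒  Re = 9.7353%.
CAPM: 9.7353% = 3.47% + β × 6.34%  ⇒  β = 0.9882.

0.99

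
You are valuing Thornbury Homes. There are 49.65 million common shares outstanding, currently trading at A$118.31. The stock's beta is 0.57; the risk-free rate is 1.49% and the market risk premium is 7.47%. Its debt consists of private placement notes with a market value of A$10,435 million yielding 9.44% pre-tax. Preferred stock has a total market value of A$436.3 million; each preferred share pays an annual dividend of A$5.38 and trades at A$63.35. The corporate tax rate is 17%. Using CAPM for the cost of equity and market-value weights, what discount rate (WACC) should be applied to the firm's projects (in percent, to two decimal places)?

Cost of equity via CAPM: Re = 1.49% + 0.57 × 7.47% = 5.7479%.
Cost of preferred: Rp = 5.38 / 63.35 = 8.4925%.
Market value of equity E = 118.31 × 49.65m = 5874.0915m.
Total capital V = 5874.0915 + 436.3 + 10435 = 16745.3915.
Equity: weight = 5874.0915/16745.3915 = 0.3508; cost = 5.7479%.
Preferred: weight = 436.3/16745.3915 = 0.0261; cost = 8.4925%.
Private placement notes: weight = 10435/16745.3915 = 0.6232; after-tax cost = 9.44% × (1 − 17%) = 7.8352%.
WACC = 0.3508 × 5.7479% + 0.0261 × 8.4925% + 0.6232 × 7.8352% = 7.1201%.

7.12%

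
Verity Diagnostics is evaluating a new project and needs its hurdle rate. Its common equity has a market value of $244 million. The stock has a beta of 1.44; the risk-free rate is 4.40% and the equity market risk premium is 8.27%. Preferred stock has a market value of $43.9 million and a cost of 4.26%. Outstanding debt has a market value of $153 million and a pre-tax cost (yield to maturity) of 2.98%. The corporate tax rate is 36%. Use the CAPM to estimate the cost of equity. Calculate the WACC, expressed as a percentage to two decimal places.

10.11%

Cost of equity via CAPM: Re = 4.4% + 1.44 × 8.27% = 16.3088%.
Total capital V = 244 + 43.9 + 153 = 440.9.
Equity: weight = 244/440.9 = 0.5534; cost = 16.3088%.
Preferred: weight = 43.9/440.9 = 0.0996; cost = 4.26%.
Debt: weight = 153/440.9 = 0.3470; after-tax cost = 2.98% × (1 − 36%) = 1.9072%.
WACC = 0.5534 × 16.3088% + 0.0996 × 4.2600% + 0.3470 × 1.9072% = 10.1115%.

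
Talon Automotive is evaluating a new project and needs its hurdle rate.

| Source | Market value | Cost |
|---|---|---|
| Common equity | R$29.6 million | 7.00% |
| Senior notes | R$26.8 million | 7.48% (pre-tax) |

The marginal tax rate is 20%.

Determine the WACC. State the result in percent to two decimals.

6.52%

Total capital V = 29.6 + 26.8 = 56.4.
Equity: weight = 29.6/56.4 = 0.5248; cost = 7%.
Senior notes: weight = 26.8/56.4 = 0.4752; after-tax cost = 7.48% × (1 − 20%) = 5.9840%.
WACC = 0.5248 × 7.0000% + 0.4752 × 5.9840% = 6.5172%.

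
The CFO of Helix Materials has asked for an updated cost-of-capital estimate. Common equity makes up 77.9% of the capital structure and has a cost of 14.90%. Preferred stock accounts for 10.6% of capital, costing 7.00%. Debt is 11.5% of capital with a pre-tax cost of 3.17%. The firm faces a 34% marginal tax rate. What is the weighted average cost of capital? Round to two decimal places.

After-tax cost of debt = 3.17% × (1 − 34%) = 2.0922%.
WACC = 0.779 × 14.9000% + 0.106 × 7.0000% + 0.115 × 2.0922% = 12.5897%.

12.59%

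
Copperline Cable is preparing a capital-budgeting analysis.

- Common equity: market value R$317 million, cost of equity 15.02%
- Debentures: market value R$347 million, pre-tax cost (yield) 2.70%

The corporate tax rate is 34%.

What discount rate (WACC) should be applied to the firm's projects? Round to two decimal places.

Total capital V = 317 + 347 = 664.
Equity: weight = 317/664 = 0.4774; cost = 15.02%.
Debentures: weight = 347/664 = 0.5226; after-tax cost = 2.7% × (1 − 34%) = 1.7820%.
WACC = 0.4774 × 15.0200% + 0.5226 × 1.7820% = 8.1019%.

8.10%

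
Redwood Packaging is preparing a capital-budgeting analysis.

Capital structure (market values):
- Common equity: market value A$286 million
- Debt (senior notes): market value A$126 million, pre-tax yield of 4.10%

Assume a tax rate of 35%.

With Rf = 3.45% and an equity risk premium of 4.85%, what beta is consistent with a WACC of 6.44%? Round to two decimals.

Total capital V = 286 + 126 = 412.
Equity weight = 286/412 = 0.6942.
Senior notes weight = 126/412 = 0.3058.
Debt contribution = 0.3058 × 4.1% × (1 − 35%) = 0.8150%.
Required equity contribution = 6.44% − 0.8150% = 5.6250%  ⇒  Re = 8.1031%.
CAPM: 8.1031% = 3.45% + β × 4.85%  ⇒  β = 0.9594.

0.96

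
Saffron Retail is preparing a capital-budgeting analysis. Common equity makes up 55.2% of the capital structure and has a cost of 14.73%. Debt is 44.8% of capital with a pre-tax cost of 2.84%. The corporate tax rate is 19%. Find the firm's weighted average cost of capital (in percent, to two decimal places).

After-tax cost of debt = 2.84% × (1 − 19%) = 2.3004%.
WACC = 0.552 × 14.7300% + 0.448 × 2.3004% = 9.1615%.

9.16%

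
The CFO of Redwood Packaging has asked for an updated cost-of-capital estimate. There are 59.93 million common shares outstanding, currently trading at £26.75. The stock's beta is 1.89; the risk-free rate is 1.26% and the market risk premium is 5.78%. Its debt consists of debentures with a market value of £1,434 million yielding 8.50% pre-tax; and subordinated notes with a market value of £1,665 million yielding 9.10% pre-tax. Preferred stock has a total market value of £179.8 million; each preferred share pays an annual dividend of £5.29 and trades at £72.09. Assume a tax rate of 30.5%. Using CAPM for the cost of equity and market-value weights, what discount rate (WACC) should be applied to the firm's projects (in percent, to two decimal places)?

8.16%

Cost of equity via CAPM: Re = 1.26% + 1.89 × 5.78% = 12.1842%.
Cost of preferred: Rp = 5.29 / 72.09 = 7.3380%.
Market value of equity E = 26.75 × 59.93m = 1603.1275m.
Total capital V = 1603.1275 + 179.8 + 1434 + 1665 = 4881.9275.
Equity: weight = 1603.1275/4881.9275 = 0.3284; cost = 12.1842%.
Preferred: weight = 179.8/4881.9275 = 0.0368; cost = 7.338%.
Debentures: weight = 1434/4881.9275 = 0.2937; after-tax cost = 8.5% × (1 − 30.5%) = 5.9075%.
Subordinated notes: weight = 1665/4881.9275 = 0.3411; after-tax cost = 9.1% × (1 − 30.5%) = 6.3245%.
WACC = 0.3284 × 12.1842% + 0.0368 × 7.3380% + 0.2937 × 5.9075% + 0.3411 × 6.3245% = 8.1635%.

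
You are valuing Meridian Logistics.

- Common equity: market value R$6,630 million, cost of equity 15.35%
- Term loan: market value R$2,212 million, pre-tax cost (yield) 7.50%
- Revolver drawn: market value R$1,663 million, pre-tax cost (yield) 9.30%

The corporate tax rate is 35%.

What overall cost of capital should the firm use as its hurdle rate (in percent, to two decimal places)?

11.67%

Total capital V = 6630 + 2212 + 1663 = 10505.
Equity: weight = 6630/10505 = 0.6311; cost = 15.35%.
Term loan: weight = 2212/10505 = 0.2106; after-tax cost = 7.5% × (1 − 35%) = 4.8750%.
Revolver drawn: weight = 1663/10505 = 0.1583; after-tax cost = 9.3% × (1 − 35%) = 6.0450%.
WACC = 0.6311 × 15.3500% + 0.2106 × 4.8750% + 0.1583 × 6.0450% = 11.6713%.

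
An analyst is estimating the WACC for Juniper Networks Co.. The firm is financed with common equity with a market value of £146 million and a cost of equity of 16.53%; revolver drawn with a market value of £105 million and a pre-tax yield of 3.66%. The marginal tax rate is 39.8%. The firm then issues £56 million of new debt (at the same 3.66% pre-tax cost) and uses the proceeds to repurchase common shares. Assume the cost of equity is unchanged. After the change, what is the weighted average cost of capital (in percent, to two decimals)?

7.34%

After the change:
Total capital V = 90 + 161 = 251.
Equity: weight = 90/251 = 0.3586; cost = 16.53%.
Revolver drawn: weight = 161/251 = 0.6414; after-tax cost = 3.66% × (1 − 39.8%) = 2.2033%.
WACC = 0.3586 × 16.5300% + 0.6414 × 2.2033% = 7.3404%.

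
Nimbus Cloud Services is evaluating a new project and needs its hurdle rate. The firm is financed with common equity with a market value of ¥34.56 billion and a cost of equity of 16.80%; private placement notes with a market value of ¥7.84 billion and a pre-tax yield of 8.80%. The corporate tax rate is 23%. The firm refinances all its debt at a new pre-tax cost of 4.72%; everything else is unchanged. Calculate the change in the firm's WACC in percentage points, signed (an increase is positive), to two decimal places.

Current WACC:
Total capital V = 34.56 + 7.84 = 42.4.
Equity: weight = 34.56/42.4 = 0.8151; cost = 16.8%.
Private placement notes: weight = 7.84/42.4 = 0.1849; after-tax cost = 8.8% × (1 − 23%) = 6.7760%.
WACC = 0.8151 × 16.8000% + 0.1849 × 6.7760% = 14.9465%.
After the change:
Total capital V = 34.56 + 7.84 = 42.4.
Equity: weight = 34.56/42.4 = 0.8151; cost = 16.8%.
Private placement notes: weight = 7.84/42.4 = 0.1849; after-tax cost = 4.72% × (1 − 23%) = 3.6344%.
WACC = 0.8151 × 16.8000% + 0.1849 × 3.6344% = 14.3656%.
Change in WACC = 14.3656% − 14.9465% = -0.5809 pp.

-0.58 pp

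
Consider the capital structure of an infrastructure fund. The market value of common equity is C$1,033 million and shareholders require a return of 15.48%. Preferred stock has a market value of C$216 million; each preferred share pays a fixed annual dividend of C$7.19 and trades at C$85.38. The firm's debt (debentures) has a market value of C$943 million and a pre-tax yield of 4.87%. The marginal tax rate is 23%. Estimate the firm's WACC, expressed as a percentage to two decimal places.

9.74%

Cost of preferred: Rp = 7.19 / 85.38 = 8.4212%.
Total capital V = 1033 + 216 + 943 = 2192.
Equity: weight = 1033/2192 = 0.4713; cost = 15.48%.
Preferred: weight = 216/2192 = 0.0985; cost = 8.4212%.
Debentures: weight = 943/2192 = 0.4302; after-tax cost = 4.87% × (1 − 23%) = 3.7499%.
WACC = 0.4713 × 15.4800% + 0.0985 × 8.4212% + 0.4302 × 3.7499% = 9.7381%.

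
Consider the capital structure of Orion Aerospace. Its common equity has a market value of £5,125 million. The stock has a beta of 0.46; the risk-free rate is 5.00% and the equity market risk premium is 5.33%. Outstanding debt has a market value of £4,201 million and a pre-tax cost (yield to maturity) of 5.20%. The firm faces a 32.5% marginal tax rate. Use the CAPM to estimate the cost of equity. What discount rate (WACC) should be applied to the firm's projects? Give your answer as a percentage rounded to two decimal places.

5.68%

Cost of equity via CAPM: Re = 5.0% + 0.46 × 5.33% = 7.4518%.
Total capital V = 5125 + 4201 = 9326.
Equity: weight = 5125/9326 = 0.5495; cost = 7.4518%.
Debt: weight = 4201/9326 = 0.4505; after-tax cost = 5.2% × (1 − 32.5%) = 3.5100%.
WACC = 0.5495 × 7.4518% + 0.4505 × 3.5100% = 5.6762%.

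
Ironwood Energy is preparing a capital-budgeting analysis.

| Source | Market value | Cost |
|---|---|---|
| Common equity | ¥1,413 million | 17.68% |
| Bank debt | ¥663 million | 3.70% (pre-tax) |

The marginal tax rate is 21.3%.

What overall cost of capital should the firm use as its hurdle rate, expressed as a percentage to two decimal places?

12.96%

Total capital V = 1413 + 663 = 2076.
Equity: weight = 1413/2076 = 0.6806; cost = 17.68%.
Bank debt: weight = 663/2076 = 0.3194; after-tax cost = 3.7% × (1 − 21.3%) = 2.9119%.
WACC = 0.6806 × 17.6800% + 0.3194 × 2.9119% = 12.9636%.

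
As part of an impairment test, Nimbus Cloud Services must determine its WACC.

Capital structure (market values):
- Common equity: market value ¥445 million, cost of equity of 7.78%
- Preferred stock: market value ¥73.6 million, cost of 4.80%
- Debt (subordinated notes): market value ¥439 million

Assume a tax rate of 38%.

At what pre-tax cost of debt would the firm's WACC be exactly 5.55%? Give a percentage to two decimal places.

5.51%

Total capital V = 445 + 73.6 + 439 = 957.6.
Equity weight = 445/957.6 = 0.4647.
Preferred weight = 73.6/957.6 = 0.0769.
Subordinated notes weight = 439/957.6 = 0.4584.
Equity contribution = 0.4647 × 7.78% = 3.6154%.
Preferred contribution = 0.0769 × 4.8% = 0.3689%.
Remaining for debt = 5.55% − 3.9843% = 1.5657%.
Rd × (1 − 38%) × 0.4584 = 1.5657%  ⇒  Rd = 5.5085%.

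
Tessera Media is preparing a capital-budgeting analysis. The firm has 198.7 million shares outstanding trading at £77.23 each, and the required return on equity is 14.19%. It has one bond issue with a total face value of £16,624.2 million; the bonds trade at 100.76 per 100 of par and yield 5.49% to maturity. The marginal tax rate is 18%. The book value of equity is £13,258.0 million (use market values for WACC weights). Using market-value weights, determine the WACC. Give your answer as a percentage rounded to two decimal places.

Market value of equity E = 77.23 × 198.7m = 15345.601m. Market value of debt D = 16624.2m × 100.76/100 = 16750.54392m.
Total capital V = 15345.601 + 16750.54392 = 32096.14492.
Equity: weight = 15345.601/32096.14492 = 0.4781; cost = 14.19%.
Bonds outstanding: weight = 16750.54392/32096.14492 = 0.5219; after-tax cost = 5.49% × (1 − 18%) = 4.5018%.
WACC = 0.4781 × 14.1900% + 0.5219 × 4.5018% = 9.1339%.

9.13%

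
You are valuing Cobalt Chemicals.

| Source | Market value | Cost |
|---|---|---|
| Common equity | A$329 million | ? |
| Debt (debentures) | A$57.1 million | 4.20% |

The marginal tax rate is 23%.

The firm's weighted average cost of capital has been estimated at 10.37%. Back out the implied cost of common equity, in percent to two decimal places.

Total capital V = 329 + 57.1 = 386.1.
Equity weight = 329/386.1 = 0.8521.
Debentures weight = 57.1/386.1 = 0.1479.
Debt contribution = 0.1479 × 4.2% × (1 − 23%) = 0.4783%.
Required equity contribution = 10.37% − 0.4783% = 9.8917%.
Re = 9.8917% / 0.8521 = 11.6085%.

11.61%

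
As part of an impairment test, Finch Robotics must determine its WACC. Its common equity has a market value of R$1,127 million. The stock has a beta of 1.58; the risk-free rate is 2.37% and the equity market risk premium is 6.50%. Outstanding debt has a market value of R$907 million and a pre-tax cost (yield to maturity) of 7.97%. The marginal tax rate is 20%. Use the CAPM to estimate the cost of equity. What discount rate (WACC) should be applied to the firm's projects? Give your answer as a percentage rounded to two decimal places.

9.85%

Cost of equity via CAPM: Re = 2.37% + 1.58 × 6.5% = 12.6400%.
Total capital V = 1127 + 907 = 2034.
Equity: weight = 1127/2034 = 0.5541; cost = 12.64%.
Debt: weight = 907/2034 = 0.4459; after-tax cost = 7.97% × (1 − 20%) = 6.3760%.
WACC = 0.5541 × 12.6400% + 0.4459 × 6.3760% = 9.8468%.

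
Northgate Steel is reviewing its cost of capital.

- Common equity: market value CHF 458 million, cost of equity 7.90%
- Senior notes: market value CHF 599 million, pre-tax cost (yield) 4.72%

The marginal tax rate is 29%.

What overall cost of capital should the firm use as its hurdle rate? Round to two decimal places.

5.32%

Total capital V = 458 + 599 = 1057.
Equity: weight = 458/1057 = 0.4333; cost = 7.9%.
Senior notes: weight = 599/1057 = 0.5667; after-tax cost = 4.72% × (1 − 29%) = 3.3512%.
WACC = 0.4333 × 7.9000% + 0.5667 × 3.3512% = 5.3222%.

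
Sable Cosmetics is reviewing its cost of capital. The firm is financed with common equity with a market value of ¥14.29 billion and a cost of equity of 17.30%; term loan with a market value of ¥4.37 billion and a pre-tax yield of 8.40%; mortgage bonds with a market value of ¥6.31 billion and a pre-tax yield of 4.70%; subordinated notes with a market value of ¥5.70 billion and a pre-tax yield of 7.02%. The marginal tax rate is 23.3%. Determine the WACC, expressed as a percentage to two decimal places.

10.72%

Total capital V = 14.29 + 4.37 + 6.31 + 5.7 = 30.67.
Equity: weight = 14.29/30.67 = 0.4659; cost = 17.3%.
Term loan: weight = 4.37/30.67 = 0.1425; after-tax cost = 8.4% × (1 − 23.3%) = 6.4428%.
Mortgage bonds: weight = 6.31/30.67 = 0.2057; after-tax cost = 4.7% × (1 − 23.3%) = 3.6049%.
Subordinated notes: weight = 5.7/30.67 = 0.1858; after-tax cost = 7.02% × (1 − 23.3%) = 5.3843%.
WACC = 0.4659 × 17.3000% + 0.1425 × 6.4428% + 0.2057 × 3.6049% + 0.1858 × 5.3843% = 10.7209%.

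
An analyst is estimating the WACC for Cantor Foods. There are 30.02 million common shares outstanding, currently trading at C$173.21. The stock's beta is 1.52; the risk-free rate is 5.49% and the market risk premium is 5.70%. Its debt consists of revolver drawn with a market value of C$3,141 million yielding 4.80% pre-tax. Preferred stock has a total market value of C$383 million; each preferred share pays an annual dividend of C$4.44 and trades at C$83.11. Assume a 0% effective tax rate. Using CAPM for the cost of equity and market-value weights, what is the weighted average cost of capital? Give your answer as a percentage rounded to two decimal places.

10.40%

Cost of equity via CAPM: Re = 5.49% + 1.52 × 5.7% = 14.1540%.
Cost of preferred: Rp = 4.44 / 83.11 = 5.3423%.
Market value of equity E = 173.21 × 30.02m = 5199.7642m.
Total capital V = 5199.7642 + 383 + 3141 = 8723.7642.
Equity: weight = 5199.7642/8723.7642 = 0.5960; cost = 14.154%.
Preferred: weight = 383/8723.7642 = 0.0439; cost = 5.3423%.
Revolver drawn: weight = 3141/8723.7642 = 0.3601; after-tax cost = 4.8% × (1 − 0%) = 4.8000%.
WACC = 0.5960 × 14.1540% + 0.0439 × 5.3423% + 0.3601 × 4.8000% = 10.3992%.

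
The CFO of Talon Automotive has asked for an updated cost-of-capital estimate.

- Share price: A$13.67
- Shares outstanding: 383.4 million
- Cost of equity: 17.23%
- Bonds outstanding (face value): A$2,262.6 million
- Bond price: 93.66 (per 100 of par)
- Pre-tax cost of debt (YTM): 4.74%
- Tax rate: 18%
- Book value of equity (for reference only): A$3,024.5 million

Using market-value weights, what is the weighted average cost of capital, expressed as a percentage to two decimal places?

Market value of equity E = 13.67 × 383.4m = 5241.078m. Market value of debt D = 2262.6m × 93.66/100 = 2119.15116m.
Total capital V = 5241.078 + 2119.15116 = 7360.22916.
Equity: weight = 5241.078/7360.22916 = 0.7121; cost = 17.23%.
Bonds outstanding: weight = 2119.15116/7360.22916 = 0.2879; after-tax cost = 4.74% × (1 − 18%) = 3.8868%.
WACC = 0.7121 × 17.2300% + 0.2879 × 3.8868% = 13.3882%.

13.39%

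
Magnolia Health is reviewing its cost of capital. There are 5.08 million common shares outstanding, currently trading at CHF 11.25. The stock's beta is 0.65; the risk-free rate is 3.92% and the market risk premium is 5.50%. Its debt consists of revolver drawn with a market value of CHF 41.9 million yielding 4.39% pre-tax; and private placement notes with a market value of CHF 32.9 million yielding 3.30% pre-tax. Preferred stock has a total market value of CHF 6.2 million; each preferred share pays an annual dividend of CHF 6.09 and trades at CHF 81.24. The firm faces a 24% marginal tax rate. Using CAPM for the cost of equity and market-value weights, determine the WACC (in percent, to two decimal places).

5.05%

Cost of equity via CAPM: Re = 3.92% + 0.65 × 5.5% = 7.4950%.
Cost of preferred: Rp = 6.09 / 81.24 = 7.4963%.
Market value of equity E = 11.25 × 5.08m = 57.15m.
Total capital V = 57.15 + 6.2 + 41.9 + 32.9 = 138.15.
Equity: weight = 57.15/138.15 = 0.4137; cost = 7.495%.
Preferred: weight = 6.2/138.15 = 0.0449; cost = 7.4963%.
Revolver drawn: weight = 41.9/138.15 = 0.3033; after-tax cost = 4.39% × (1 − 24%) = 3.3364%.
Private placement notes: weight = 32.9/138.15 = 0.2381; after-tax cost = 3.3% × (1 − 24%) = 2.5080%.
WACC = 0.4137 × 7.4950% + 0.0449 × 7.4963% + 0.3033 × 3.3364% + 0.2381 × 2.5080% = 5.0461%.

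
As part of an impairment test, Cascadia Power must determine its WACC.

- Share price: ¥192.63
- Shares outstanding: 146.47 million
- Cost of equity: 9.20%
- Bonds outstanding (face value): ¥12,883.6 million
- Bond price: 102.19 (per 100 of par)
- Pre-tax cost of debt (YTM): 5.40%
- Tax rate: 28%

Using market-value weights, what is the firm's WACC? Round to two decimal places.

7.51%

Market value of equity E = 192.63 × 146.47m = 28214.5161m. Market value of debt D = 12883.6m × 102.19/100 = 13165.75084m.
Total capital V = 28214.5161 + 13165.75084 = 41380.26694.
Equity: weight = 28214.5161/41380.26694 = 0.6818; cost = 9.2%.
Bonds outstanding: weight = 13165.75084/41380.26694 = 0.3182; after-tax cost = 5.4% × (1 − 28%) = 3.8880%.
WACC = 0.6818 × 9.2000% + 0.3182 × 3.8880% = 7.5099%.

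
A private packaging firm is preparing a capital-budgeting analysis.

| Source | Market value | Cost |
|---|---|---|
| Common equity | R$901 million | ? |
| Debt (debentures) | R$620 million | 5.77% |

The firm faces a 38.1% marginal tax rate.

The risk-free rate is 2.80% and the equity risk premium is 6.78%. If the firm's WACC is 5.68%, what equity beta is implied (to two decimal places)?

0.64

Total capital V = 901 + 620 = 1521.
Equity weight = 901/1521 = 0.5924.
Debentures weight = 620/1521 = 0.4076.
Debt contribution = 0.4076 × 5.77% × (1 − 38.1%) = 1.4559%.
Required equity contribution = 5.68% − 1.4559% = 4.2241%  ⇒  Re = 7.1308%.
CAPM: 7.1308% = 2.8% + β × 6.78%  ⇒  β = 0.6388.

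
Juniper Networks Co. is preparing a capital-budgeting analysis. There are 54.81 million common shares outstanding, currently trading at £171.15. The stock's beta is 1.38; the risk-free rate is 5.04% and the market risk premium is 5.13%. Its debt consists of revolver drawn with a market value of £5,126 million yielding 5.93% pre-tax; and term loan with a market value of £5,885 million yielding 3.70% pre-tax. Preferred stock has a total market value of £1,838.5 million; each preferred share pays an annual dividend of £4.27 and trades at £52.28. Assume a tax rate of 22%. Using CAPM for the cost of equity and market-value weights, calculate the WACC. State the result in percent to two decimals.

7.62%

Cost of equity via CAPM: Re = 5.04% + 1.38 × 5.13% = 12.1194%.
Cost of preferred: Rp = 4.27 / 52.28 = 8.1676%.
Market value of equity E = 171.15 × 54.81m = 9380.7315m.
Total capital V = 9380.7315 + 1838.5 + 5126 + 5885 = 22230.2315.
Equity: weight = 9380.7315/22230.2315 = 0.4220; cost = 12.1194%.
Preferred: weight = 1838.5/22230.2315 = 0.0827; cost = 8.1676%.
Revolver drawn: weight = 5126/22230.2315 = 0.2306; after-tax cost = 5.93% × (1 − 22%) = 4.6254%.
Term loan: weight = 5885/22230.2315 = 0.2647; after-tax cost = 3.7% × (1 − 22%) = 2.8860%.
WACC = 0.4220 × 12.1194% + 0.0827 × 8.1676% + 0.2306 × 4.6254% + 0.2647 × 2.8860% = 7.6202%.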